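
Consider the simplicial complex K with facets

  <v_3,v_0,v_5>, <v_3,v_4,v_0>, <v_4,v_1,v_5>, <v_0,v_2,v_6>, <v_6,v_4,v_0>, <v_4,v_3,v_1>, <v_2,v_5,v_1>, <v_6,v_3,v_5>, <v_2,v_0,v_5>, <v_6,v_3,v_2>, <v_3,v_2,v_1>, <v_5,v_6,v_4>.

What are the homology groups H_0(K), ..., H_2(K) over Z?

We work with the vertex ordering v_0 < v_1 < v_2 < v_3 < v_4 < v_5 < v_6. The simplices of K, each written with vertices in increasing order, are:

  0-simplices (7): [v_0], [v_1], [v_2], [v_3], [v_4], [v_5], [v_6]
  1-simplices (18): (18 of them)
  2-simplices (12): (12 of them)

so the chain groups are C_0 ≅ Z^7, C_1 ≅ Z^18, C_2 ≅ Z^12.

Boundary ∂_1: C_1 → C_0 sends each edge [p,q] (with p < q) to q − p.
As a 7×18 matrix over Z this has rank 6, with invariant factors (1,1,1,1,1,1).

∂_2: C_2 → C_1 maps a triangle to the signed sum of its edges. For instance
  ∂[v_0,v_2,v_6] = [v_2,v_6] − [v_0,v_6] + [v_0,v_2],
  ∂[v_0,v_3,v_5] = [v_3,v_5] − [v_0,v_5] + [v_0,v_3].
The resulting 18×12 matrix has rank 12, and its Smith normal form has invariant factors (1,1,1,1,1,1,1,1,1,1,1,2).

From H_k ≅ ker(∂_k) / im(∂_{k+1}) we obtain:

  H_0: rank C_0 − rank ∂_1 = 7 − 6 = 1, and the invariant factors of ∂_1 are all 1, so H_0 ≅ Z.
  H_1: rank ker ∂_1 − rank ∂_2 = (18 − 6) − 12 = 0, and ∂_2 has invariant factor 2 > 1, so H_1 ≅ Z/2.
  H_2: rank ker ∂_2 − rank ∂_3 = (12 − 12) − 0 = 0, and there is no ∂_3, so H_2 ≅ 0.

H_0 ≅ Z,  H_1 ≅ Z/2,  H_2 = 0.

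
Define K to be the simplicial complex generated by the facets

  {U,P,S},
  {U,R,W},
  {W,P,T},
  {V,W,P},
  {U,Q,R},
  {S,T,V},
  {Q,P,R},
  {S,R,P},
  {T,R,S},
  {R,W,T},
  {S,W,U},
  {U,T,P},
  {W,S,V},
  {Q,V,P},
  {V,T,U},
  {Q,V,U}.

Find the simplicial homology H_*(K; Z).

H_0 = Z,  H_1 = Z^2,  H_2 = Z.

Fix the vertex order P < Q < R < S < T < U < V < W and write every simplex with vertices in increasing order. Then dim K = 2 and the simplices of K are:

  0-simplices (8): P, Q, R, S, T, U, V, W
  1-simplices (24): PQ, PR, PS, PT, PU, PV, PW, QR, QU, QV, RS, RT, RU, RW, ST, SU, SV, SW, TU, TV, TW, UV, UW, VW
  2-simplices (16): PQR, PQV, PRS, PSU, PTU, PTW, PVW, QRU, QUV, RST, RTW, RUW, STV, SUW, SVW, TUV

giving chain groups C_0 ≅ Z^8, C_1 ≅ Z^24, C_2 ≅ Z^16.

∂_1: C_1 → C_0 maps an edge to its endpoints' difference, ∂[p,q] = q − p.
The resulting 8×24 matrix has rank 7, and its Smith normal form has invariant factors (1,1,1,1,1,1,1).

The boundary map ∂_2: C_2 → C_1 acts by ∂[p,q,r] = [q,r] − [p,r] + [p,q]. For instance
  ∂PQV = QV − PV + PQ,
  ∂TUV = UV − TV + TU.
The resulting 24×16 matrix has rank 15, and its Smith normal form has invariant factors (1,1,1,1,1,1,1,1,1,1,1,1,1,1,1).

From H_k ≅ ker(∂_k) / im(∂_{k+1}) we obtain:

  H_0: rank C_0 − rank ∂_1 = 8 − 7 = 1, and the invariant factors of ∂_1 are all 1, so H_0 ≅ Z.
  H_1: rank ker ∂_1 − rank ∂_2 = (24 − 7) − 15 = 2, and the invariant factors of ∂_2 are all 1, so H_1 ≅ Z^2.
  H_2: rank ker ∂_2 − rank ∂_3 = (16 − 15) − 0 = 1, and there is no ∂_3, so H_2 ≅ Z.

(K is a triangulation of the torus T^2.)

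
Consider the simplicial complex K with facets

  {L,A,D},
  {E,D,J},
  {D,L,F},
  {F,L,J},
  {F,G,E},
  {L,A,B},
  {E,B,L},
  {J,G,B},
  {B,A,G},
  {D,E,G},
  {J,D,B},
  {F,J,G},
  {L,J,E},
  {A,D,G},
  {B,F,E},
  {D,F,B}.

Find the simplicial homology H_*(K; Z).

H_0 = Z,  H_1 = Z^2,  H_2 = Z.

Take the total order A < B < D < E < F < G < J < L on the vertex set. Then K (dimension 2) consists of the simplices:

  0-simplices (8): A, B, D, E, F, G, J, L
  1-simplices (24): AB, AD, AG, AL, BD, BE, BF, BG, BJ, BL, DE, DF, DG, DJ, DL, EF, EG, EJ, EL, FG, FJ, FL, GJ, JL
  2-simplices (16): ABG, ABL, ADG, ADL, BDF, BDJ, BEF, BEL, BGJ, DEG, DEJ, DFL, EFG, EJL, FGJ, FJL

Hence C_0 ≅ Z^8, C_1 ≅ Z^24, C_2 ≅ Z^16.

The boundary map ∂_1: C_1 → C_0 is given by ∂[p,q] = [q] − [p].
The 8×24 boundary matrix has rank 7 and Smith normal form diag(1,1,1,1,1,1,1).

Boundary ∂_2: C_2 → C_1 sends each 2-simplex [p,q,r] to [q,r] − [p,r] + [p,q]. For instance
  ∂EJL = JL − EL + EJ,
  ∂FJL = JL − FL + FJ.
The 24×16 boundary matrix has rank 15 and Smith normal form diag(1,1,1,1,1,1,1,1,1,1,1,1,1,1,1).

Computing H_k = (kernel of ∂_k) / (image of ∂_{k+1}):

  H_0: rank C_0 − rank ∂_1 = 8 − 7 = 1, and the invariant factors of ∂_1 are all 1, so H_0 ≅ Z.
  H_1: rank ker ∂_1 − rank ∂_2 = (24 − 7) − 15 = 2, and the invariant factors of ∂_2 are all 1, so H_1 ≅ Z^2.
  H_2: rank ker ∂_2 − rank ∂_3 = (16 − 15) − 0 = 1, and there is no ∂_3, so H_2 ≅ Z.

As a check, the Euler characteristic is 8 − 24 + 16 = 0, which agrees with 1 − 2 + 1 = 0.
(K is a triangulation of the torus T^2.)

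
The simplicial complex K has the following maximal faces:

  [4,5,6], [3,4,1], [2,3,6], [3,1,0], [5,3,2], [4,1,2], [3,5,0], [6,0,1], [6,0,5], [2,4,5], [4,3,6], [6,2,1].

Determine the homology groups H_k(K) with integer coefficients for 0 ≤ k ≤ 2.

Take the total order 0 < 1 < 2 < 3 < 4 < 5 < 6 on the vertex set. Then K (dimension 2) consists of the simplices:

  0-simplices (7): [0], [1], [2], [3], [4], [5], [6]
  1-simplices (18): [0,1], [0,3], [0,5], [0,6], [1,2], [1,3], [1,4], [1,6], [2,3], [2,4], [2,5], [2,6], [3,4], [3,5], [3,6], [4,5], [4,6], [5,6]
  2-simplices (12): [0,1,3], [0,1,6], [0,3,5], [0,5,6], [1,2,4], [1,2,6], [1,3,4], [2,3,5], [2,3,6], [2,4,5], [3,4,6], [4,5,6]

Hence C_0 ≅ Z^7, C_1 ≅ Z^18, C_2 ≅ Z^12.

Boundary ∂_1: C_1 → C_0 maps an edge to its endpoints' difference, ∂[p,q] = q − p.
As a 7×18 matrix over Z this has rank 6, with invariant factors (1,1,1,1,1,1).

∂_2: C_2 → C_1 acts by ∂[p,q,r] = [q,r] − [p,r] + [p,q]. For instance
  ∂[2,4,5] = [4,5] − [2,5] + [2,4],
  ∂[0,5,6] = [5,6] − [0,6] + [0,5].
As a 18×12 matrix over Z this has rank 12, with invariant factors (1,1,1,1,1,1,1,1,1,1,1,2).

Computing H_k = (kernel of ∂_k) / (image of ∂_{k+1}):

  H_0: rank C_0 − rank ∂_1 = 7 − 6 = 1, and the invariant factors of ∂_1 are all 1, so H_0 = Z.
  H_1: rank ker ∂_1 − rank ∂_2 = (18 − 6) − 12 = 0, and ∂_2 has invariant factor 2 > 1, so H_1 = Z/2Z.
  H_2: rank ker ∂_2 − rank ∂_3 = (12 − 12) − 0 = 0, and there is no ∂_3, so H_2 = 0.

As a check, the Euler characteristic is 7 − 18 + 12 = 1, which agrees with 1 − 0 + 0 = 1.
(K is a triangulation of the real projective plane RP^2.)

H_0 ≅ Z,  H_1 ≅ Z/2Z,  H_2 = 0.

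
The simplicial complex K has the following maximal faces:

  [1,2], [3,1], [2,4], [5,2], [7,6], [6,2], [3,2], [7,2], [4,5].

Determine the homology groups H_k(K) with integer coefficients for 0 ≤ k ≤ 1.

Fix the vertex order 1 < 2 < 3 < 4 < 5 < 6 < 7 and write every simplex with vertices in increasing order. Then dim K = 1 and the simplices of K are:

  0-simplices (7): [1], [2], [3], [4], [5], [6], [7]
  1-simplices (9): [1,2], [1,3], [2,3], [2,4], [2,5], [2,6], [2,7], [4,5], [6,7]

so the chain groups are C_0 ≅ Z^7, C_1 ≅ Z^9.

The boundary map ∂_1: C_1 → C_0 is given by ∂[p,q] = [q] − [p]. For instance
  ∂[2,5] = [5] − [2].
As a 7×9 matrix over Z this has rank 6, with invariant factors (1,1,1,1,1,1).

Computing H_k = (kernel of ∂_k) / (image of ∂_{k+1}):

  H_0: rank C_0 − rank ∂_1 = 7 − 6 = 1, and the invariant factors of ∂_1 are all 1, so H_0 = Z.
  H_1: rank ker ∂_1 − rank ∂_2 = (9 − 6) − 0 = 3, and there is no ∂_2, so H_1 = Z^3.

H_0 = Z,  H_1 = Z^3.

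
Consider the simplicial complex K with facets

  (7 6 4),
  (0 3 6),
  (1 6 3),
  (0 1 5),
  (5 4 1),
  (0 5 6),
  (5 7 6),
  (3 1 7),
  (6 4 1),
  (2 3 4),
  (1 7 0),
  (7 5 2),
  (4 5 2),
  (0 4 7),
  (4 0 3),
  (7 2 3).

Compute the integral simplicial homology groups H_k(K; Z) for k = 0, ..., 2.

Order the vertices as 0 < 1 < 2 < 3 < 4 < 5 < 6 < 7. Listing each simplex with vertices in this order, K has dimension 2 with simplices:

  0-simplices (8): [0], [1], [2], [3], [4], [5], [6], [7]
  1-simplices (24): (24 of them)
  2-simplices (16): [0,1,5], [0,1,7], [0,3,4], [0,3,6], [0,4,7], [0,5,6], [1,3,6], [1,3,7], [1,4,5], [1,4,6], [2,3,4], [2,3,7], [2,4,5], [2,5,7], [4,6,7], [5,6,7]

giving chain groups C_0 ≅ Z^8, C_1 ≅ Z^24, C_2 ≅ Z^16.

∂_1: C_1 → C_0 sends each edge [p,q] (with p < q) to q − p. For instance
  ∂[6,7] = [7] − [6].
This gives a 8×24 integer matrix of rank 7; reducing to Smith normal form yields diagonal entries (1,1,1,1,1,1,1).

Boundary ∂_2: C_2 → C_1 sends each 2-simplex [p,q,r] to [q,r] − [p,r] + [p,q]. For instance
  ∂[2,5,7] = [5,7] − [2,7] + [2,5],
  ∂[2,3,7] = [3,7] − [2,7] + [2,3].
As a 24×16 matrix over Z this has rank 15, with invariant factors (1,1,1,1,1,1,1,1,1,1,1,1,1,1,1).

From H_k ≅ ker(∂_k) / im(∂_{k+1}) we obtain:

  H_0: rank C_0 − rank ∂_1 = 8 − 7 = 1, and the invariant factors of ∂_1 are all 1, so H_0 ≅ Z.
  H_1: rank ker ∂_1 − rank ∂_2 = (24 − 7) − 15 = 2, and the invariant factors of ∂_2 are all 1, so H_1 ≅ Z^2.
  H_2: rank ker ∂_2 − rank ∂_3 = (16 − 15) − 0 = 1, and there is no ∂_3, so H_2 ≅ Z.

H_0 ≅ Z,  H_1 ≅ Z^2,  H_2 ≅ Z.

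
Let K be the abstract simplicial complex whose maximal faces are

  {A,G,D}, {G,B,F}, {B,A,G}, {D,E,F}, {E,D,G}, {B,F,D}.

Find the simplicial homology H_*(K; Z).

H_0 ≅ Z,  H_1 ≅ Z,  H_2 = 0.

Fix the vertex order A < B < D < E < F < G and write every simplex with vertices in increasing order. Then dim K = 2 and the simplices of K are:

  0-simplices (6): A, B, D, E, F, G
  1-simplices (12): AB, AD, AG, BD, BF, BG, DE, DF, DG, EF, EG, FG
  2-simplices (6): ABG, ADG, BDF, BFG, DEF, DEG

Hence C_0 ≅ Z^6, C_1 ≅ Z^12, C_2 ≅ Z^6.

Boundary ∂_1: C_1 → C_0 sends each edge [p,q] (with p < q) to q − p.
The resulting 6×12 matrix has rank 5, and its Smith normal form has invariant factors (1,1,1,1,1).

The boundary map ∂_2: C_2 → C_1 maps a triangle to the signed sum of its edges. For instance
  ∂BDF = DF − BF + BD,
  ∂DEF = EF − DF + DE.
As a 12×6 matrix over Z this has rank 6, with invariant factors (1,1,1,1,1,1).

From H_k ≅ ker(∂_k) / im(∂_{k+1}) we obtain:

  H_0: rank C_0 − rank ∂_1 = 6 − 5 = 1, and the invariant factors of ∂_1 are all 1, so H_0 ≅ Z.
  H_1: rank ker ∂_1 − rank ∂_2 = (12 − 5) − 6 = 1, and the invariant factors of ∂_2 are all 1, so H_1 ≅ Z.
  H_2: rank ker ∂_2 − rank ∂_3 = (6 − 6) − 0 = 0, and there is no ∂_3, so H_2 ≅ 0.

As a check, the Euler characteristic is 6 − 12 + 6 = 0, which agrees with 1 − 1 + 0 = 0.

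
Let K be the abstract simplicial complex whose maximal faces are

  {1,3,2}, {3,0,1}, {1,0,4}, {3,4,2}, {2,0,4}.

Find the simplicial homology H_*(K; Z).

H_0 ≅ Z,  H_1 ≅ Z,  H_2 = 0.

Take the total order 0 < 1 < 2 < 3 < 4 on the vertex set. Then K (dimension 2) consists of the simplices:

  0-simplices (5): [0], [1], [2], [3], [4]
  1-simplices (10): [0,1], [0,2], [0,3], [0,4], [1,2], [1,3], [1,4], [2,3], [2,4], [3,4]
  2-simplices (5): [0,1,3], [0,1,4], [0,2,4], [1,2,3], [2,3,4]

giving chain groups C_0 ≅ Z^5, C_1 ≅ Z^10, C_2 ≅ Z^5.

The boundary map ∂_1: C_1 → C_0 is given by ∂[p,q] = [q] − [p].
The resulting 5×10 matrix has rank 4, and its Smith normal form has invariant factors (1,1,1,1).

The boundary map ∂_2: C_2 → C_1 maps a triangle to the signed sum of its edges. For instance
  ∂[0,1,4] = [1,4] − [0,4] + [0,1],
  ∂[1,2,3] = [2,3] − [1,3] + [1,2].
The resulting 10×5 matrix has rank 5, and its Smith normal form has invariant factors (1,1,1,1,1).

From H_k ≅ ker(∂_k) / im(∂_{k+1}) we obtain:

  H_0: rank C_0 − rank ∂_1 = 5 − 4 = 1, and the invariant factors of ∂_1 are all 1, so H_0 = Z.
  H_1: rank ker ∂_1 − rank ∂_2 = (10 − 4) − 5 = 1, and the invariant factors of ∂_2 are all 1, so H_1 = Z.
  H_2: rank ker ∂_2 − rank ∂_3 = (5 − 5) − 0 = 0, and there is no ∂_3, so H_2 = 0.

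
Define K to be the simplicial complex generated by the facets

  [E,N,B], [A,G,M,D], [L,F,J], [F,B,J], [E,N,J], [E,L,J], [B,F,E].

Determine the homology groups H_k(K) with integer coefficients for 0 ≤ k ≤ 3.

Take the total order A < B < D < E < F < G < J < L < M < N on the vertex set. Then K (dimension 3) consists of the simplices:

  0-simplices (10): A, B, D, E, F, G, J, L, M, N
  1-simplices (18): AD, AG, AM, BE, BF, BJ, BN, DG, DM, EF, EJ, EL, EN, FJ, FL, GM, JL, JN
  2-simplices (10): ADG, ADM, AGM, BEF, BEN, BFJ, DGM, EJL, EJN, FJL
  3-simplices (1): ADGM

giving chain groups C_0 ≅ Z^10, C_1 ≅ Z^18, C_2 ≅ Z^10, C_3 ≅ Z^1.

Boundary ∂_1: C_1 → C_0 maps an edge to its endpoints' difference, ∂[p,q] = q − p. For instance
  ∂EJ = J − E.
This gives a 10×18 integer matrix of rank 8; reducing to Smith normal form yields diagonal entries (1,1,1,1,1,1,1,1).

Boundary ∂_2: C_2 → C_1 sends each 2-simplex [p,q,r] to [q,r] − [p,r] + [p,q]. For instance
  ∂BFJ = FJ − BJ + BF,
  ∂BEF = EF − BF + BE.
The 18×10 boundary matrix has rank 9 and Smith normal form diag(1,1,1,1,1,1,1,1,1).

∂_3: C_3 → C_2 sends each 3-simplex σ to the alternating sum Σ_i (−1)^i (σ with its i-th vertex removed). For instance
  ∂ADGM = DGM − AGM + ADM − ADG.
The resulting 10×1 matrix has rank 1, and its Smith normal form has invariant factors (1).

From H_k ≅ ker(∂_k) / im(∂_{k+1}) we obtain:

  H_0: rank C_0 − rank ∂_1 = 10 − 8 = 2, and the invariant factors of ∂_1 are all 1, so H_0 = Z^2.
  H_1: rank ker ∂_1 − rank ∂_2 = (18 − 8) − 9 = 1, and the invariant factors of ∂_2 are all 1, so H_1 = Z.
  H_2: rank ker ∂_2 − rank ∂_3 = (10 − 9) − 1 = 0, and the invariant factors of ∂_3 are all 1, so H_2 = 0.
  H_3: rank ker ∂_3 − rank ∂_4 = (1 − 1) − 0 = 0, and there is no ∂_4, so H_3 = 0.

H_0 ≅ Z^2,  H_1 ≅ Z,  H_2 = 0,  H_3 = 0.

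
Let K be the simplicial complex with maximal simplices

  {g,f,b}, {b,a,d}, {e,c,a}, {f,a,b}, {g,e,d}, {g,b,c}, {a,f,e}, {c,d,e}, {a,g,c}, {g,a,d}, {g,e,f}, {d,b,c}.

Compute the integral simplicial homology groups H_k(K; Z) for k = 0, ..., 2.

H_0 = Z,  H_1 = Z/2Z,  H_2 = 0.

We work with the vertex ordering a < b < c < d < e < f < g. The simplices of K, each written with vertices in increasing order, are:

  0-simplices (7): a, b, c, d, e, f, g
  1-simplices (18): ab, ac, ad, ae, af, ag, bc, bd, bf, bg, cd, ce, cg, de, dg, ef, eg, fg
  2-simplices (12): abd, abf, ace, acg, adg, aef, bcd, bcg, bfg, cde, deg, efg

Hence C_0 ≅ Z^7, C_1 ≅ Z^18, C_2 ≅ Z^12.

The boundary map ∂_1: C_1 → C_0 sends each edge [p,q] (with p < q) to q − p. For instance
  ∂ce = e − c.
The resulting 7×18 matrix has rank 6, and its Smith normal form has invariant factors (1,1,1,1,1,1).

Boundary ∂_2: C_2 → C_1 maps a triangle to the signed sum of its edges. For instance
  ∂bcd = cd − bd + bc,
  ∂acg = cg − ag + ac.
This gives a 18×12 integer matrix of rank 12; reducing to Smith normal form yields diagonal entries (1,1,1,1,1,1,1,1,1,1,1,2).

Computing H_k = (kernel of ∂_k) / (image of ∂_{k+1}):

  H_0: rank C_0 − rank ∂_1 = 7 − 6 = 1, and the invariant factors of ∂_1 are all 1, so H_0 ≅ Z.
  H_1: rank ker ∂_1 − rank ∂_2 = (18 − 6) − 12 = 0, and ∂_2 has invariant factor 2 > 1, so H_1 ≅ Z/2Z.
  H_2: rank ker ∂_2 − rank ∂_3 = (12 − 12) − 0 = 0, and there is no ∂_3, so H_2 ≅ 0.

As a check, the Euler characteristic is 7 − 18 + 12 = 1, which agrees with 1 − 0 + 0 = 1.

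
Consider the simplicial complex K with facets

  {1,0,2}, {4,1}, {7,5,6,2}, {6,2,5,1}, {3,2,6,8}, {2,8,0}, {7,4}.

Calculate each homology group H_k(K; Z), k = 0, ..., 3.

We work with the vertex ordering 0 < 1 < 2 < 3 < 4 < 5 < 6 < 7 < 8. The simplices of K, each written with vertices in increasing order, are:

  0-simplices (9): [0], [1], [2], [3], [4], [5], [6], [7], [8]
  1-simplices (19): [0,1], [0,2], [0,8], [1,2], [1,4], [1,5], [1,6], [2,3], [2,5], [2,6], [2,7], [2,8], [3,6], [3,8], [4,7], [5,6], [5,7], [6,7], [6,8]
  2-simplices (13): [0,1,2], [0,2,8], [1,2,5], [1,2,6], [1,5,6], [2,3,6], [2,3,8], [2,5,6], [2,5,7], [2,6,7], [2,6,8], [3,6,8], [5,6,7]
  3-simplices (3): [1,2,5,6], [2,3,6,8], [2,5,6,7]

giving chain groups C_0 ≅ Z^9, C_1 ≅ Z^19, C_2 ≅ Z^13, C_3 ≅ Z^3.

The boundary map ∂_1: C_1 → C_0 is given by ∂[p,q] = [q] − [p]. For instance
  ∂[0,2] = [2] − [0].
The 9×19 boundary matrix has rank 8 and Smith normal form diag(1,1,1,1,1,1,1,1).

∂_2: C_2 → C_1 acts by ∂[p,q,r] = [q,r] − [p,r] + [p,q]. For instance
  ∂[2,6,7] = [6,7] − [2,7] + [2,6],
  ∂[0,1,2] = [1,2] − [0,2] + [0,1].
As a 19×13 matrix over Z this has rank 10, with invariant factors (1,1,1,1,1,1,1,1,1,1).

∂_3: C_3 → C_2 sends each 3-simplex σ to the alternating sum Σ_i (−1)^i (σ with its i-th vertex removed). For instance
  ∂[1,2,5,6] = [2,5,6] − [1,5,6] + [1,2,6] − [1,2,5],
  ∂[2,3,6,8] = [3,6,8] − [2,6,8] + [2,3,8] − [2,3,6].
The resulting 13×3 matrix has rank 3, and its Smith normal form has invariant factors (1,1,1).

Reading off H_k = ker ∂_k / im ∂_{k+1}:

  H_0: rank C_0 − rank ∂_1 = 9 − 8 = 1, and the invariant factors of ∂_1 are all 1, so H_0 = Z.
  H_1: rank ker ∂_1 − rank ∂_2 = (19 − 8) − 10 = 1, and the invariant factors of ∂_2 are all 1, so H_1 = Z.
  H_2: rank ker ∂_2 − rank ∂_3 = (13 − 10) − 3 = 0, and the invariant factors of ∂_3 are all 1, so H_2 = 0.
  H_3: rank ker ∂_3 − rank ∂_4 = (3 − 3) − 0 = 0, and there is no ∂_4, so H_3 = 0.

H_0 = Z,  H_1 = Z,  H_2 = 0,  H_3 = 0.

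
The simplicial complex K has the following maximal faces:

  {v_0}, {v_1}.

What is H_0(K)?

H_0 = Z^2.

Take the total order v_0 < v_1 on the vertex set. Then K (dimension 0) consists of the simplices:

  0-simplices (2): [v_0], [v_1]

Hence C_0 ≅ Z^2.

From H_k ≅ ker(∂_k) / im(∂_{k+1}) we obtain:

  H_0: rank C_0 − rank ∂_1 = 2 − 0 = 2, and there is no ∂_1, so H_0 ≅ Z^2.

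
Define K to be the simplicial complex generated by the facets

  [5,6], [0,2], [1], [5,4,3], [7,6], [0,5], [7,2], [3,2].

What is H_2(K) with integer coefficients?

H_2 ≅ 0.

Take the total order 0 < 1 < 2 < 3 < 4 < 5 < 6 < 7 on the vertex set. Then K (dimension 2) consists of the simplices:

  0-simplices (8): [0], [1], [2], [3], [4], [5], [6], [7]
  1-simplices (9): [0,2], [0,5], [2,3], [2,7], [3,4], [3,5], [4,5], [5,6], [6,7]
  2-simplices (1): [3,4,5]

Hence C_0 ≅ Z^8, C_1 ≅ Z^9, C_2 ≅ Z^1.

The boundary map ∂_1: C_1 → C_0 maps an edge to its endpoints' difference, ∂[p,q] = q − p. For instance
  ∂[3,4] = [4] − [3].
This gives a 8×9 integer matrix of rank 6; reducing to Smith normal form yields diagonal entries (1,1,1,1,1,1).

∂_2: C_2 → C_1 maps a triangle to the signed sum of its edges. For instance
  ∂[3,4,5] = [4,5] − [3,5] + [3,4].
This gives a 9×1 integer matrix of rank 1; reducing to Smith normal form yields diagonal entries (1).

From H_k ≅ ker(∂_k) / im(∂_{k+1}) we obtain:

  H_2: rank ker ∂_2 − rank ∂_3 = (1 − 1) − 0 = 0, and there is no ∂_3, so H_2 ≅ 0.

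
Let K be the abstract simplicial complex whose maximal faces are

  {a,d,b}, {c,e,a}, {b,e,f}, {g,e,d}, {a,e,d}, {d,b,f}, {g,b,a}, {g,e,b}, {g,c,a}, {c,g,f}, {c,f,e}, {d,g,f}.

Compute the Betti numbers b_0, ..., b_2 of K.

Order the vertices as a < b < c < d < e < f < g. Listing each simplex with vertices in this order, K has dimension 2 with simplices:

  0-simplices (7): a, b, c, d, e, f, g
  1-simplices (18): ab, ac, ad, ae, ag, bd, be, bf, bg, ce, cf, cg, de, df, dg, ef, eg, fg
  2-simplices (12): abd, abg, ace, acg, ade, bdf, bef, beg, cef, cfg, deg, dfg

so the chain groups are C_0 ≅ Z^7, C_1 ≅ Z^18, C_2 ≅ Z^12.

Boundary ∂_1: C_1 → C_0 maps an edge to its endpoints' difference, ∂[p,q] = q − p. For instance
  ∂eg = g − e.
As a 7×18 matrix over Z this has rank 6, with invariant factors (1,1,1,1,1,1).

∂_2: C_2 → C_1 maps a triangle to the signed sum of its edges. For instance
  ∂ade = de − ae + ad,
  ∂abd = bd − ad + ab.
The resulting 18×12 matrix has rank 12, and its Smith normal form has invariant factors (1,1,1,1,1,1,1,1,1,1,1,2).

Computing H_k = (kernel of ∂_k) / (image of ∂_{k+1}):

  H_0: rank C_0 − rank ∂_1 = 7 − 6 = 1, and the invariant factors of ∂_1 are all 1, so H_0 ≅ Z.
  H_1: rank ker ∂_1 − rank ∂_2 = (18 − 6) − 12 = 0, and ∂_2 has invariant factor 2 > 1, so H_1 ≅ Z/2.
  H_2: rank ker ∂_2 − rank ∂_3 = (12 − 12) − 0 = 0, and there is no ∂_3, so H_2 ≅ 0.

(K is a triangulation of the real projective plane RP^2.)

Hence the Betti numbers are b_0 = 1, b_1 = 0, b_2 = 0.

b_0 = 1, b_1 = 0, b_2 = 0.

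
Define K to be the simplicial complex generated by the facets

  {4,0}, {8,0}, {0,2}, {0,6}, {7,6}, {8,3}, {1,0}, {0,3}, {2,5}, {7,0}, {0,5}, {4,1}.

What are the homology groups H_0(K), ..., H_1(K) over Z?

Fix the vertex order 0 < 1 < 2 < 3 < 4 < 5 < 6 < 7 < 8 and write every simplex with vertices in increasing order. Then dim K = 1 and the simplices of K are:

  0-simplices (9): [0], [1], [2], [3], [4], [5], [6], [7], [8]
  1-simplices (12): [0,1], [0,2], [0,3], [0,4], [0,5], [0,6], [0,7], [0,8], [1,4], [2,5], [3,8], [6,7]

giving chain groups C_0 ≅ Z^9, C_1 ≅ Z^12.

∂_1: C_1 → C_0 sends each edge [p,q] (with p < q) to q − p.
The 9×12 boundary matrix has rank 8 and Smith normal form diag(1,1,1,1,1,1,1,1).

Now H_k = ker ∂_k / im ∂_{k+1}, so:

  H_0: rank C_0 − rank ∂_1 = 9 − 8 = 1, and the invariant factors of ∂_1 are all 1, so H_0 = Z.
  H_1: rank ker ∂_1 − rank ∂_2 = (12 − 8) − 0 = 4, and there is no ∂_2, so H_1 = Z^4.

H_0 = Z,  H_1 = Z^4.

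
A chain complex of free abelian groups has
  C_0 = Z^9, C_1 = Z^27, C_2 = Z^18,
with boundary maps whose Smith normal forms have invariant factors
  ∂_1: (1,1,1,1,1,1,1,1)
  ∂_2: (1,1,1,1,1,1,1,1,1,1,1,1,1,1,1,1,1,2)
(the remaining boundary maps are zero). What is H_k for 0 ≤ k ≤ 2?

H_0 = Z,  H_1 = Z × Z/2,  H_2 = 0.

H_0: b_0 = 9 − 0 − 8 = 1; torsion from ∂_1 factors > 1: none. So H_0 = Z.
H_1: b_1 = 27 − 8 − 18 = 1; torsion from ∂_2 factors > 1: [2]. So H_1 = Z × Z/2.
H_2: b_2 = 18 − 18 − 0 = 0; torsion from ∂_3 factors > 1: none. So H_2 = 0.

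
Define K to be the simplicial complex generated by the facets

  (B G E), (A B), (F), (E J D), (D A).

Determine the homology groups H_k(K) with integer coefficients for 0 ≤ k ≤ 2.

Order the vertices as A < B < D < E < F < G < J. Listing each simplex with vertices in this order, K has dimension 2 with simplices:

  0-simplices (7): A, B, D, E, F, G, J
  1-simplices (8): AB, AD, BE, BG, DE, DJ, EG, EJ
  2-simplices (2): BEG, DEJ

so the chain groups are C_0 ≅ Z^7, C_1 ≅ Z^8, C_2 ≅ Z^2.

The boundary map ∂_1: C_1 → C_0 maps an edge to its endpoints' difference, ∂[p,q] = q − p.
The 7×8 boundary matrix has rank 5 and Smith normal form diag(1,1,1,1,1).

Boundary ∂_2: C_2 → C_1 sends each 2-simplex [p,q,r] to [q,r] − [p,r] + [p,q]. For instance
  ∂BEG = EG − BG + BE,
  ∂DEJ = EJ − DJ + DE.
This gives a 8×2 integer matrix of rank 2; reducing to Smith normal form yields diagonal entries (1,1).

Now H_k = ker ∂_k / im ∂_{k+1}, so:

  H_0: rank C_0 − rank ∂_1 = 7 − 5 = 2, and the invariant factors of ∂_1 are all 1, so H_0 = Z^2.
  H_1: rank ker ∂_1 − rank ∂_2 = (8 − 5) − 2 = 1, and the invariant factors of ∂_2 are all 1, so H_1 = Z.
  H_2: rank ker ∂_2 − rank ∂_3 = (2 − 2) − 0 = 0, and there is no ∂_3, so H_2 = 0.

H_0 = Z^2,  H_1 = Z,  H_2 = 0.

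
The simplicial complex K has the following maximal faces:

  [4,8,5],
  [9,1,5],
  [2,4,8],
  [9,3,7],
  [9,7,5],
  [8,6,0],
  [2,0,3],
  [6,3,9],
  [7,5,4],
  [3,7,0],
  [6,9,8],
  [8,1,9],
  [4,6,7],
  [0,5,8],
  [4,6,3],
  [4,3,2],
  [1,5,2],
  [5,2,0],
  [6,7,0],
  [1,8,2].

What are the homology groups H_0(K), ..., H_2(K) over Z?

H_0 ≅ Z,  H_1 ≅ Z ⊕ Z/2,  H_2 = 0.

Fix the vertex order 0 < 1 < 2 < 3 < 4 < 5 < 6 < 7 < 8 < 9 and write every simplex with vertices in increasing order. Then dim K = 2 and the simplices of K are:

  0-simplices (10): [0], [1], [2], [3], [4], [5], [6], [7], [8], [9]
  1-simplices (30): (30 of them)
  2-simplices (20): (20 of them)

so the chain groups are C_0 ≅ Z^10, C_1 ≅ Z^30, C_2 ≅ Z^20.

The boundary map ∂_1: C_1 → C_0 is given by ∂[p,q] = [q] − [p].
This gives a 10×30 integer matrix of rank 9; reducing to Smith normal form yields diagonal entries (1,1,1,1,1,1,1,1,1).

∂_2: C_2 → C_1 sends each 2-simplex [p,q,r] to [q,r] − [p,r] + [p,q]. For instance
  ∂[4,6,7] = [6,7] − [4,7] + [4,6],
  ∂[1,8,9] = [8,9] − [1,9] + [1,8].
As a 30×20 matrix over Z this has rank 20, with invariant factors (1,1,1,1,1,1,1,1,1,1,1,1,1,1,1,1,1,1,1,2).

Now H_k = ker ∂_k / im ∂_{k+1}, so:

  H_0: rank C_0 − rank ∂_1 = 10 − 9 = 1, and the invariant factors of ∂_1 are all 1, so H_0 = Z.
  H_1: rank ker ∂_1 − rank ∂_2 = (30 − 9) − 20 = 1, and ∂_2 has invariant factor 2 > 1, so H_1 = Z ⊕ Z/2.
  H_2: rank ker ∂_2 − rank ∂_3 = (20 − 20) − 0 = 0, and there is no ∂_3, so H_2 = 0.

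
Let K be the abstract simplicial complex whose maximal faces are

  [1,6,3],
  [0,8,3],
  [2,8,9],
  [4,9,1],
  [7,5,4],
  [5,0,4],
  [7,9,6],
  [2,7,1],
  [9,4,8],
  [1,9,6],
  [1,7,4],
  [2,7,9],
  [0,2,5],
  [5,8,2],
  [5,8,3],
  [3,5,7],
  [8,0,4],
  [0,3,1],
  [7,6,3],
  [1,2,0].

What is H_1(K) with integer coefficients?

H_1 ≅ Z ⊕ Z/2.

We work with the vertex ordering 0 < 1 < 2 < 3 < 4 < 5 < 6 < 7 < 8 < 9. The simplices of K, each written with vertices in increasing order, are:

  0-simplices (10): [0], [1], [2], [3], [4], [5], [6], [7], [8], [9]
  1-simplices (30): (30 of them)
  2-simplices (20): (20 of them)

Hence C_0 ≅ Z^10, C_1 ≅ Z^30, C_2 ≅ Z^20.

∂_1: C_1 → C_0 sends each edge [p,q] (with p < q) to q − p. For instance
  ∂[3,8] = [8] − [3].
The resulting 10×30 matrix has rank 9, and its Smith normal form has invariant factors (1,1,1,1,1,1,1,1,1).

Boundary ∂_2: C_2 → C_1 sends each 2-simplex [p,q,r] to [q,r] − [p,r] + [p,q]. For instance
  ∂[0,4,8] = [4,8] − [0,8] + [0,4],
  ∂[2,7,9] = [7,9] − [2,9] + [2,7].
This gives a 30×20 integer matrix of rank 20; reducing to Smith normal form yields diagonal entries (1,1,1,1,1,1,1,1,1,1,1,1,1,1,1,1,1,1,1,2).

Now H_k = ker ∂_k / im ∂_{k+1}, so:

  H_1: rank ker ∂_1 − rank ∂_2 = (30 − 9) − 20 = 1, and ∂_2 has invariant factor 2 > 1, so H_1 = Z ⊕ Z/2.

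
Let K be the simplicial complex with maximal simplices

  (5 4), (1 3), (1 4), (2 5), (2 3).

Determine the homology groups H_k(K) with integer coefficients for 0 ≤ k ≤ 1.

H_0 = Z,  H_1 = Z.

We work with the vertex ordering 1 < 2 < 3 < 4 < 5. The simplices of K, each written with vertices in increasing order, are:

  0-simplices (5): [1], [2], [3], [4], [5]
  1-simplices (5): [1,3], [1,4], [2,3], [2,5], [4,5]

giving chain groups C_0 ≅ Z^5, C_1 ≅ Z^5.

Boundary ∂_1: C_1 → C_0 is given by ∂[p,q] = [q] − [p].
The resulting 5×5 matrix has rank 4, and its Smith normal form has invariant factors (1,1,1,1).

Computing H_k = (kernel of ∂_k) / (image of ∂_{k+1}):

  H_0: rank C_0 − rank ∂_1 = 5 − 4 = 1, and the invariant factors of ∂_1 are all 1, so H_0 = Z.
  H_1: rank ker ∂_1 − rank ∂_2 = (5 − 4) − 0 = 1, and there is no ∂_2, so H_1 = Z.

(K is a triangulation of the circle S^1.)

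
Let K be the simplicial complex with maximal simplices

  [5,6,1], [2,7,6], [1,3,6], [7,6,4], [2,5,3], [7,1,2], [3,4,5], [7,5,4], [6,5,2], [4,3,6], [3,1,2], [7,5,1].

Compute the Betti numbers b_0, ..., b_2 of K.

Order the vertices as 1 < 2 < 3 < 4 < 5 < 6 < 7. Listing each simplex with vertices in this order, K has dimension 2 with simplices:

  0-simplices (7): [1], [2], [3], [4], [5], [6], [7]
  1-simplices (18): [1,2], [1,3], [1,5], [1,6], [1,7], [2,3], [2,5], [2,6], [2,7], [3,4], [3,5], [3,6], [4,5], [4,6], [4,7], [5,6], [5,7], [6,7]
  2-simplices (12): [1,2,3], [1,2,7], [1,3,6], [1,5,6], [1,5,7], [2,3,5], [2,5,6], [2,6,7], [3,4,5], [3,4,6], [4,5,7], [4,6,7]

so the chain groups are C_0 ≅ Z^7, C_1 ≅ Z^18, C_2 ≅ Z^12.

Boundary ∂_1: C_1 → C_0 sends each edge [p,q] (with p < q) to q − p.
As a 7×18 matrix over Z this has rank 6, with invariant factors (1,1,1,1,1,1).

The boundary map ∂_2: C_2 → C_1 acts by ∂[p,q,r] = [q,r] − [p,r] + [p,q]. For instance
  ∂[4,6,7] = [6,7] − [4,7] + [4,6],
  ∂[2,6,7] = [6,7] − [2,7] + [2,6].
The 18×12 boundary matrix has rank 12 and Smith normal form diag(1,1,1,1,1,1,1,1,1,1,1,2).

From H_k ≅ ker(∂_k) / im(∂_{k+1}) we obtain:

  H_0: rank C_0 − rank ∂_1 = 7 − 6 = 1, and the invariant factors of ∂_1 are all 1, so H_0 ≅ Z.
  H_1: rank ker ∂_1 − rank ∂_2 = (18 − 6) − 12 = 0, and ∂_2 has invariant factor 2 > 1, so H_1 ≅ Z/2.
  H_2: rank ker ∂_2 − rank ∂_3 = (12 − 12) − 0 = 0, and there is no ∂_3, so H_2 ≅ 0.

Hence the Betti numbers are b_0 = 1, b_1 = 0, b_2 = 0.

b_0 = 1, b_1 = 0, b_2 = 0.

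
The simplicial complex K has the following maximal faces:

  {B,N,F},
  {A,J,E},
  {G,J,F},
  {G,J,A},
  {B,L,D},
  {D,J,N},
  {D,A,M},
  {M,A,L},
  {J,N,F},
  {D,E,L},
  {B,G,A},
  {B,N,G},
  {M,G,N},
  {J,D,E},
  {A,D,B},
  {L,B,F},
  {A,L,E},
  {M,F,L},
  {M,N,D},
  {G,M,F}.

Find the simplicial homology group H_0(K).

H_0 ≅ Z.

Fix the vertex order A < B < D < E < F < G < J < L < M < N and write every simplex with vertices in increasing order. Then dim K = 2 and the simplices of K are:

  0-simplices (10): A, B, D, E, F, G, J, L, M, N
  1-simplices (30): AB, AD, AE, AG, AJ, AL, AM, BD, BF, BG, BL, BN, DE, DJ, DL, DM, DN, EJ, EL, FG, FJ, FL, FM, FN, GJ, GM, GN, JN, LM, MN
  2-simplices (20): ABD, ABG, ADM, AEJ, AEL, AGJ, ALM, BDL, BFL, BFN, BGN, DEJ, DEL, DJN, DMN, FGJ, FGM, FJN, FLM, GMN

Hence C_0 ≅ Z^10, C_1 ≅ Z^30, C_2 ≅ Z^20.

∂_1: C_1 → C_0 sends each edge [p,q] (with p < q) to q − p. For instance
  ∂GN = N − G.
This gives a 10×30 integer matrix of rank 9; reducing to Smith normal form yields diagonal entries (1,1,1,1,1,1,1,1,1).

The boundary map ∂_2: C_2 → C_1 acts by ∂[p,q,r] = [q,r] − [p,r] + [p,q]. For instance
  ∂DEL = EL − DL + DE,
  ∂DJN = JN − DN + DJ.
This gives a 30×20 integer matrix of rank 20; reducing to Smith normal form yields diagonal entries (1,1,1,1,1,1,1,1,1,1,1,1,1,1,1,1,1,1,1,2).

Now H_k = ker ∂_k / im ∂_{k+1}, so:

  H_0: rank C_0 − rank ∂_1 = 10 − 9 = 1, and the invariant factors of ∂_1 are all 1, so H_0 = Z.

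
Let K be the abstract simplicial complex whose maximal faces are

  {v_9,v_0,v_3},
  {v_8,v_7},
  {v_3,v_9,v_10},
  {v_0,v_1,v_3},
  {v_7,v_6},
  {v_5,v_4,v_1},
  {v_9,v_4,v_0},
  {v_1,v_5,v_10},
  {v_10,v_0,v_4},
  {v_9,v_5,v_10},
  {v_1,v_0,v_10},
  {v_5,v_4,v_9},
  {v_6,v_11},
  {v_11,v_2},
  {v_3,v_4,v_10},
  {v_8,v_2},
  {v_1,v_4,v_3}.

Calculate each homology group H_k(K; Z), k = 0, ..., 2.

We work with the vertex ordering v_0 < v_1 < v_2 < v_3 < v_4 < v_5 < v_6 < v_7 < v_8 < v_9 < v_10 < v_11. The simplices of K, each written with vertices in increasing order, are:

  0-simplices (12): [v_0], [v_1], [v_2], [v_3], [v_4], [v_5], [v_6], [v_7], [v_8], [v_9], [v_10], [v_11]
  1-simplices (23): (23 of them)
  2-simplices (12): (12 of them)

giving chain groups C_0 ≅ Z^12, C_1 ≅ Z^23, C_2 ≅ Z^12.

Boundary ∂_1: C_1 → C_0 sends each edge [p,q] (with p < q) to q − p.
This gives a 12×23 integer matrix of rank 10; reducing to Smith normal form yields diagonal entries (1,1,1,1,1,1,1,1,1,1).

The boundary map ∂_2: C_2 → C_1 sends each 2-simplex [p,q,r] to [q,r] − [p,r] + [p,q]. For instance
  ∂[v_3,v_9,v_10] = [v_9,v_10] − [v_3,v_10] + [v_3,v_9],
  ∂[v_5,v_9,v_10] = [v_9,v_10] − [v_5,v_10] + [v_5,v_9].
The resulting 23×12 matrix has rank 12, and its Smith normal form has invariant factors (1,1,1,1,1,1,1,1,1,1,1,2).

Computing H_k = (kernel of ∂_k) / (image of ∂_{k+1}):

  H_0: rank C_0 − rank ∂_1 = 12 − 10 = 2, and the invariant factors of ∂_1 are all 1, so H_0 ≅ Z^2.
  H_1: rank ker ∂_1 − rank ∂_2 = (23 − 10) − 12 = 1, and ∂_2 has invariant factor 2 > 1, so H_1 ≅ Z × Z/2.
  H_2: rank ker ∂_2 − rank ∂_3 = (12 − 12) − 0 = 0, and there is no ∂_3, so H_2 ≅ 0.

H_0 = Z^2,  H_1 = Z × Z/2,  H_2 = 0.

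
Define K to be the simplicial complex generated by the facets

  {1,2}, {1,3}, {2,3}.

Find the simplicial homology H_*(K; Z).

H_0 ≅ Z,  H_1 ≅ Z.

We work with the vertex ordering 1 < 2 < 3. The simplices of K, each written with vertices in increasing order, are:

  0-simplices (3): [1], [2], [3]
  1-simplices (3): [1,2], [1,3], [2,3]

so the chain groups are C_0 ≅ Z^3, C_1 ≅ Z^3.

The boundary map ∂_1: C_1 → C_0 maps an edge to its endpoints' difference, ∂[p,q] = q − p. For instance
  ∂[1,3] = [3] − [1].
As a 3×3 matrix over Z this has rank 2, with invariant factors (1,1).

Computing H_k = (kernel of ∂_k) / (image of ∂_{k+1}):

  H_0: rank C_0 − rank ∂_1 = 3 − 2 = 1, and the invariant factors of ∂_1 are all 1, so H_0 = Z.
  H_1: rank ker ∂_1 − rank ∂_2 = (3 − 2) − 0 = 1, and there is no ∂_2, so H_1 = Z.

As a check, the Euler characteristic is 3 − 3 = 0, which agrees with 1 − 1 = 0.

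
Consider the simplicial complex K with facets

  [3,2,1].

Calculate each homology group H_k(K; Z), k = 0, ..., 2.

Take the total order 1 < 2 < 3 on the vertex set. Then K (dimension 2) consists of the simplices:

  0-simplices (3): [1], [2], [3]
  1-simplices (3): [1,2], [1,3], [2,3]
  2-simplices (1): [1,2,3]

Hence C_0 ≅ Z^3, C_1 ≅ Z^3, C_2 ≅ Z^1.

The boundary map ∂_1: C_1 → C_0 sends each edge [p,q] (with p < q) to q − p.
This gives a 3×3 integer matrix of rank 2; reducing to Smith normal form yields diagonal entries (1,1).

The boundary map ∂_2: C_2 → C_1 maps a triangle to the signed sum of its edges. For instance
  ∂[1,2,3] = [2,3] − [1,3] + [1,2].
This gives a 3×1 integer matrix of rank 1; reducing to Smith normal form yields diagonal entries (1).

Computing H_k = (kernel of ∂_k) / (image of ∂_{k+1}):

  H_0: rank C_0 − rank ∂_1 = 3 − 2 = 1, and the invariant factors of ∂_1 are all 1, so H_0 = Z.
  H_1: rank ker ∂_1 − rank ∂_2 = (3 − 2) − 1 = 0, and the invariant factors of ∂_2 are all 1, so H_1 = 0.
  H_2: rank ker ∂_2 − rank ∂_3 = (1 − 1) − 0 = 0, and there is no ∂_3, so H_2 = 0.

(K is a triangulation of the 2-simplex.)

H_0 ≅ Z,  H_1 = 0,  H_2 = 0.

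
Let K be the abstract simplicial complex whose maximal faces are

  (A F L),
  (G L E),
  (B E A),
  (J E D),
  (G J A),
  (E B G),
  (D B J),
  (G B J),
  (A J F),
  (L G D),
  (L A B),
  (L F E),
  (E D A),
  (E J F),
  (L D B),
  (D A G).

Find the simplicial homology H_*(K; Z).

Order the vertices as A < B < D < E < F < G < J < L. Listing each simplex with vertices in this order, K has dimension 2 with simplices:

  0-simplices (8): A, B, D, E, F, G, J, L
  1-simplices (24): AB, AD, AE, AF, AG, AJ, AL, BD, BE, BG, BJ, BL, DE, DG, DJ, DL, EF, EG, EJ, EL, FJ, FL, GJ, GL
  2-simplices (16): ABE, ABL, ADE, ADG, AFJ, AFL, AGJ, BDJ, BDL, BEG, BGJ, DEJ, DGL, EFJ, EFL, EGL

so the chain groups are C_0 ≅ Z^8, C_1 ≅ Z^24, C_2 ≅ Z^16.

The boundary map ∂_1: C_1 → C_0 sends each edge [p,q] (with p < q) to q − p. For instance
  ∂AB = B − A.
As a 8×24 matrix over Z this has rank 7, with invariant factors (1,1,1,1,1,1,1).

The boundary map ∂_2: C_2 → C_1 maps a triangle to the signed sum of its edges. For instance
  ∂DEJ = EJ − DJ + DE,
  ∂AFL = FL − AL + AF.
As a 24×16 matrix over Z this has rank 15, with invariant factors (1,1,1,1,1,1,1,1,1,1,1,1,1,1,1).

Reading off H_k = ker ∂_k / im ∂_{k+1}:

  H_0: rank C_0 − rank ∂_1 = 8 − 7 = 1, and the invariant factors of ∂_1 are all 1, so H_0 ≅ Z.
  H_1: rank ker ∂_1 − rank ∂_2 = (24 − 7) − 15 = 2, and the invariant factors of ∂_2 are all 1, so H_1 ≅ Z^2.
  H_2: rank ker ∂_2 − rank ∂_3 = (16 − 15) − 0 = 1, and there is no ∂_3, so H_2 ≅ Z.

H_0 = Z,  H_1 = Z^2,  H_2 = Z.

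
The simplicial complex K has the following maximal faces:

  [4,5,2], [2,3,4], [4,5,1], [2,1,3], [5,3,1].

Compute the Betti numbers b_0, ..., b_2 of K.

Fix the vertex order 1 < 2 < 3 < 4 < 5 and write every simplex with vertices in increasing order. Then dim K = 2 and the simplices of K are:

  0-simplices (5): [1], [2], [3], [4], [5]
  1-simplices (10): [1,2], [1,3], [1,4], [1,5], [2,3], [2,4], [2,5], [3,4], [3,5], [4,5]
  2-simplices (5): [1,2,3], [1,3,5], [1,4,5], [2,3,4], [2,4,5]

so the chain groups are C_0 ≅ Z^5, C_1 ≅ Z^10, C_2 ≅ Z^5.

Boundary ∂_1: C_1 → C_0 maps an edge to its endpoints' difference, ∂[p,q] = q − p.
The resulting 5×10 matrix has rank 4, and its Smith normal form has invariant factors (1,1,1,1).

The boundary map ∂_2: C_2 → C_1 acts by ∂[p,q,r] = [q,r] − [p,r] + [p,q]. For instance
  ∂[1,2,3] = [2,3] − [1,3] + [1,2],
  ∂[1,3,5] = [3,5] − [1,5] + [1,3].
As a 10×5 matrix over Z this has rank 5, with invariant factors (1,1,1,1,1).

Reading off H_k = ker ∂_k / im ∂_{k+1}:

  H_0: rank C_0 − rank ∂_1 = 5 − 4 = 1, and the invariant factors of ∂_1 are all 1, so H_0 ≅ Z.
  H_1: rank ker ∂_1 − rank ∂_2 = (10 − 4) − 5 = 1, and the invariant factors of ∂_2 are all 1, so H_1 ≅ Z.
  H_2: rank ker ∂_2 − rank ∂_3 = (5 − 5) − 0 = 0, and there is no ∂_3, so H_2 ≅ 0.

As a check, the Euler characteristic is 5 − 10 + 5 = 0, which agrees with 1 − 1 + 0 = 0.

Hence the Betti numbers are b_0 = 1, b_1 = 1, b_2 = 0.

b_0 = 1, b_1 = 1, b_2 = 0.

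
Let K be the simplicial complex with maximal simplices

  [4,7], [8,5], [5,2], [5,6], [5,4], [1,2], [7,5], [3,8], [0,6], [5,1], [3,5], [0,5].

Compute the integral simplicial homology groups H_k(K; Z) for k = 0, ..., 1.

H_0 = Z,  H_1 = Z^4.

Order the vertices as 0 < 1 < 2 < 3 < 4 < 5 < 6 < 7 < 8. Listing each simplex with vertices in this order, K has dimension 1 with simplices:

  0-simplices (9): [0], [1], [2], [3], [4], [5], [6], [7], [8]
  1-simplices (12): [0,5], [0,6], [1,2], [1,5], [2,5], [3,5], [3,8], [4,5], [4,7], [5,6], [5,7], [5,8]

Hence C_0 ≅ Z^9, C_1 ≅ Z^12.

Boundary ∂_1: C_1 → C_0 sends each edge [p,q] (with p < q) to q − p.
The resulting 9×12 matrix has rank 8, and its Smith normal form has invariant factors (1,1,1,1,1,1,1,1).

Computing H_k = (kernel of ∂_k) / (image of ∂_{k+1}):

  H_0: rank C_0 − rank ∂_1 = 9 − 8 = 1, and the invariant factors of ∂_1 are all 1, so H_0 ≅ Z.
  H_1: rank ker ∂_1 − rank ∂_2 = (12 − 8) − 0 = 4, and there is no ∂_2, so H_1 ≅ Z^4.

As a check, the Euler characteristic is 9 − 12 = -3, which agrees with 1 − 4 = -3.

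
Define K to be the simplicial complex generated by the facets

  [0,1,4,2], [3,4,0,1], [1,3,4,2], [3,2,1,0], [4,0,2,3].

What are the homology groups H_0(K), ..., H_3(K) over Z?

H_0 ≅ Z,  H_1 = 0,  H_2 = 0,  H_3 ≅ Z.

Fix the vertex order 0 < 1 < 2 < 3 < 4 and write every simplex with vertices in increasing order. Then dim K = 3 and the simplices of K are:

  0-simplices (5): [0], [1], [2], [3], [4]
  1-simplices (10): [0,1], [0,2], [0,3], [0,4], [1,2], [1,3], [1,4], [2,3], [2,4], [3,4]
  2-simplices (10): [0,1,2], [0,1,3], [0,1,4], [0,2,3], [0,2,4], [0,3,4], [1,2,3], [1,2,4], [1,3,4], [2,3,4]
  3-simplices (5): [0,1,2,3], [0,1,2,4], [0,1,3,4], [0,2,3,4], [1,2,3,4]

giving chain groups C_0 ≅ Z^5, C_1 ≅ Z^10, C_2 ≅ Z^10, C_3 ≅ Z^5.

The boundary map ∂_1: C_1 → C_0 maps an edge to its endpoints' difference, ∂[p,q] = q − p. For instance
  ∂[0,1] = [1] − [0].
The 5×10 boundary matrix has rank 4 and Smith normal form diag(1,1,1,1).

Boundary ∂_2: C_2 → C_1 maps a triangle to the signed sum of its edges. For instance
  ∂[0,1,3] = [1,3] − [0,3] + [0,1],
  ∂[0,2,3] = [2,3] − [0,3] + [0,2].
As a 10×10 matrix over Z this has rank 6, with invariant factors (1,1,1,1,1,1).

The boundary map ∂_3: C_3 → C_2 sends each 3-simplex σ to the alternating sum Σ_i (−1)^i (σ with its i-th vertex removed). For instance
  ∂[0,1,3,4] = [1,3,4] − [0,3,4] + [0,1,4] − [0,1,3],
  ∂[1,2,3,4] = [2,3,4] − [1,3,4] + [1,2,4] − [1,2,3].
The 10×5 boundary matrix has rank 4 and Smith normal form diag(1,1,1,1).

From H_k ≅ ker(∂_k) / im(∂_{k+1}) we obtain:

  H_0: rank C_0 − rank ∂_1 = 5 − 4 = 1, and the invariant factors of ∂_1 are all 1, so H_0 = Z.
  H_1: rank ker ∂_1 − rank ∂_2 = (10 − 4) − 6 = 0, and the invariant factors of ∂_2 are all 1, so H_1 = 0.
  H_2: rank ker ∂_2 − rank ∂_3 = (10 − 6) − 4 = 0, and the invariant factors of ∂_3 are all 1, so H_2 = 0.
  H_3: rank ker ∂_3 − rank ∂_4 = (5 − 4) − 0 = 1, and there is no ∂_4, so H_3 = Z.

(K is a triangulation of the 3-sphere S^3.)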